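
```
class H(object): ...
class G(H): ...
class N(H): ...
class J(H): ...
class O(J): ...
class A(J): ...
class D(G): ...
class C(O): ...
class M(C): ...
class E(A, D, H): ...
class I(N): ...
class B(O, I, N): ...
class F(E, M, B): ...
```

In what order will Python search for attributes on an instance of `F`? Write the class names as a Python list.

L[F] = F + merge(L[E], L[M], L[B], [E M B])
  take E:  [E A J D G H object] + [M C O J H object] + [B O J I N H object] + [E M B]
  take A:  [A J D G H object] + [M C O J H object] + [B O J I N H object] + [M B]
  take M:  [J D G H object] + [M C O J H object] + [B O J I N H object] + [M B]
  take C:  [J D G H object] + [C O J H object] + [B O J I N H object] + [B]
  take B:  [J D G H object] + [O J H object] + [B O J I N H object] + [B]
  take O:  [J D G H object] + [O J H object] + [O J I N H object]
  take J:  [J D G H object] + [J H object] + [J I N H object]
  take D:  [D G H object] + [H object] + [I N H object]
  take G:  [G H object] + [H object] + [I N H object]
  take I:  [H object] + [H object] + [I N H object]
  take N:  [H object] + [H object] + [N H object]
  take H:  [H object] + [H object] + [H object]
  take object:  [object] + [object] + [object]

[F, E, A, M, C, B, O, J, D, G, I, N, H, object]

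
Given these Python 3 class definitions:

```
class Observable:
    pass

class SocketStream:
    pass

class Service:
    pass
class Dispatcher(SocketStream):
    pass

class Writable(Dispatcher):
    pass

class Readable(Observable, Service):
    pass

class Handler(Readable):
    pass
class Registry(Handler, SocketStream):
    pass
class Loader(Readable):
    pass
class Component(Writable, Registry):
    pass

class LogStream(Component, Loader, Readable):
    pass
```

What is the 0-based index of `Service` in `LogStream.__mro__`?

L[LogStream] = LogStream + merge(L[Component], L[Loader], L[Readable], [Component Loader Readable])
  take Component:  [Component Writable Dispatcher Registry Handler Readable Observable Service SocketStream object] + [Loader Readable Observable Service object] + [Readable Observable Service object] + [Component Loader Readable]
  take Writable:  [Writable Dispatcher Registry Handler Readable Observable Service SocketStream object] + [Loader Readable Observable Service object] + [Readable Observable Service object] + [Loader Readable]
  take Dispatcher:  [Dispatcher Registry Handler Readable Observable Service SocketStream object] + [Loader Readable Observable Service object] + [Readable Observable Service object] + [Loader Readable]
  take Registry:  [Registry Handler Readable Observable Service SocketStream object] + [Loader Readable Observable Service object] + [Readable Observable Service object] + [Loader Readable]
  take Handler:  [Handler Readable Observable Service SocketStream object] + [Loader Readable Observable Service object] + [Readable Observable Service object] + [Loader Readable]
  take Loader:  [Readable Observable Service SocketStream object] + [Loader Readable Observable Service object] + [Readable Observable Service object] + [Loader Readable]
  take Readable:  [Readable Observable Service SocketStream object] + [Readable Observable Service object] + [Readable Observable Service object] + [Readable]
  take Observable:  [Observable Service SocketStream object] + [Observable Service object] + [Observable Service object]
  take Service:  [Service SocketStream object] + [Service object] + [Service object]
  take SocketStream:  [SocketStream object] + [object] + [object]
  take object:  [object] + [object] + [object]
MRO: LogStream Component Writable Dispatcher Registry Handler Loader Readable Observable Service SocketStream object
Service sits at index 9.

9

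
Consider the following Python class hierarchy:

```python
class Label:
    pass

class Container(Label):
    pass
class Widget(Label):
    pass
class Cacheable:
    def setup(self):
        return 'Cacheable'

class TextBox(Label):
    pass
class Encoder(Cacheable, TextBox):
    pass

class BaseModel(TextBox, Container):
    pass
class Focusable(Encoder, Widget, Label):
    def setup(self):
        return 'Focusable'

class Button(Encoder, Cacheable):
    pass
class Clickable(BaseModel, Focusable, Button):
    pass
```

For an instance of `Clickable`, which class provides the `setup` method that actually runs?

Focusable

L[Clickable] = Clickable + merge(L[BaseModel], L[Focusable], L[Button], [BaseModel Focusable Button])
  take BaseModel:  [BaseModel TextBox Container Label object] + [Focusable Encoder Cacheable TextBox Widget Label object] + [Button Encoder Cacheable TextBox Label object] + [BaseModel Focusable Button]
  take Focusable:  [TextBox Container Label object] + [Focusable Encoder Cacheable TextBox Widget Label object] + [Button Encoder Cacheable TextBox Label object] + [Focusable Button]
  take Button:  [TextBox Container Label object] + [Encoder Cacheable TextBox Widget Label object] + [Button Encoder Cacheable TextBox Label object] + [Button]
  take Encoder:  [TextBox Container Label object] + [Encoder Cacheable TextBox Widget Label object] + [Encoder Cacheable TextBox Label object]
  take Cacheable:  [TextBox Container Label object] + [Cacheable TextBox Widget Label object] + [Cacheable TextBox Label object]
  take TextBox:  [TextBox Container Label object] + [TextBox Widget Label object] + [TextBox Label object]
  take Container:  [Container Label object] + [Widget Label object] + [Label object]
  take Widget:  [Label object] + [Widget Label object] + [Label object]
  take Label:  [Label object] + [Label object] + [Label object]
  take object:  [object] + [object] + [object]
MRO: Clickable BaseModel Focusable Button Encoder Cacheable TextBox Container Widget Label object
setup is defined in: Cacheable, Focusable. First along the MRO is Focusable.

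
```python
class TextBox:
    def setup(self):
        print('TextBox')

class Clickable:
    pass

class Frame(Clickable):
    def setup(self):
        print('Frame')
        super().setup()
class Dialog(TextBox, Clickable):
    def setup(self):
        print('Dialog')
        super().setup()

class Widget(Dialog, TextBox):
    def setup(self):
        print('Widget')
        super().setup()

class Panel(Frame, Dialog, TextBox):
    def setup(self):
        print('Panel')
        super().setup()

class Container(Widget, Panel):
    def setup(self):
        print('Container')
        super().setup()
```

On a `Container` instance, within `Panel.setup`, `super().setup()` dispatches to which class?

L[Container] = Container + merge(L[Widget], L[Panel], [Widget Panel])
  take Widget:  [Widget Dialog TextBox Clickable object] + [Panel Frame Dialog TextBox Clickable object] + [Widget Panel]
  take Panel:  [Dialog TextBox Clickable object] + [Panel Frame Dialog TextBox Clickable object] + [Panel]
  take Frame:  [Dialog TextBox Clickable object] + [Frame Dialog TextBox Clickable object]
  take Dialog:  [Dialog TextBox Clickable object] + [Dialog TextBox Clickable object]
  take TextBox:  [TextBox Clickable object] + [TextBox Clickable object]
  take Clickable:  [Clickable object] + [Clickable object]
  take object:  [object] + [object]
MRO: Container Widget Panel Frame Dialog TextBox Clickable object
super() in Panel.setup on a Container instance goes to the class after Panel in Container's MRO: Frame.

Frame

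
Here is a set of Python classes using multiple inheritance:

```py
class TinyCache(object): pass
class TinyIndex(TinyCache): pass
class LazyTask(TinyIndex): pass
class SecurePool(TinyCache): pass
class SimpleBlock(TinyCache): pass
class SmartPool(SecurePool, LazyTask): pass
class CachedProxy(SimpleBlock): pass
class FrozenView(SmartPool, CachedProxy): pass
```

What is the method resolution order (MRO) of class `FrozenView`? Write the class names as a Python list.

L[FrozenView] = FrozenView + merge(L[SmartPool], L[CachedProxy], [SmartPool CachedProxy])
  take SmartPool:  [SmartPool SecurePool LazyTask TinyIndex TinyCache object] + [CachedProxy SimpleBlock TinyCache object] + [SmartPool CachedProxy]
  take SecurePool:  [SecurePool LazyTask TinyIndex TinyCache object] + [CachedProxy SimpleBlock TinyCache object] + [CachedProxy]
  take LazyTask:  [LazyTask TinyIndex TinyCache object] + [CachedProxy SimpleBlock TinyCache object] + [CachedProxy]
  take TinyIndex:  [TinyIndex TinyCache object] + [CachedProxy SimpleBlock TinyCache object] + [CachedProxy]
  take CachedProxy:  [TinyCache object] + [CachedProxy SimpleBlock TinyCache object] + [CachedProxy]
  take SimpleBlock:  [TinyCache object] + [SimpleBlock TinyCache object]
  take TinyCache:  [TinyCache object] + [TinyCache object]
  take object:  [object] + [object]

[FrozenView, SmartPool, SecurePool, LazyTask, TinyIndex, CachedProxy, SimpleBlock, TinyCache, object]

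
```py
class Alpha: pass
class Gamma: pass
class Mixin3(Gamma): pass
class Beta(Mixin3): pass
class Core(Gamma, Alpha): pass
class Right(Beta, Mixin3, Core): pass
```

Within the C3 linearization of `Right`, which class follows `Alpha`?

L[Right] = Right + merge(L[Beta], L[Mixin3], L[Core], [Beta Mixin3 Core])
  take Beta:  [Beta Mixin3 Gamma object] + [Mixin3 Gamma object] + [Core Gamma Alpha object] + [Beta Mixin3 Core]
  take Mixin3:  [Mixin3 Gamma object] + [Mixin3 Gamma object] + [Core Gamma Alpha object] + [Mixin3 Core]
  take Core:  [Gamma object] + [Gamma object] + [Core Gamma Alpha object] + [Core]
  take Gamma:  [Gamma object] + [Gamma object] + [Gamma Alpha object]
  take Alpha:  [object] + [object] + [Alpha object]
  take object:  [object] + [object] + [object]
MRO: Right Beta Mixin3 Core Gamma Alpha object
Alpha is at position 5; next is object.

object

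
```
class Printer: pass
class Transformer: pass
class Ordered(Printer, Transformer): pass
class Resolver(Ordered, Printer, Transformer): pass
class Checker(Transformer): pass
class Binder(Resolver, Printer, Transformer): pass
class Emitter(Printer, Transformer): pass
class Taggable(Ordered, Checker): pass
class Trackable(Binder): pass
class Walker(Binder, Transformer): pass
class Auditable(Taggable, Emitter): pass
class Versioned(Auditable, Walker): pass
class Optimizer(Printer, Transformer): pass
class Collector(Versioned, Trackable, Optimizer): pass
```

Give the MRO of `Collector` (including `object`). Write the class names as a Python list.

L[Collector] = Collector + merge(L[Versioned], L[Trackable], L[Optimizer], [Versioned Trackable Optimizer])
  take Versioned:  [Versioned Auditable Taggable Walker Binder Resolver Ordered Emitter Printer Checker Transformer object] + [Trackable Binder Resolver Ordered Printer Transformer object] + [Optimizer Printer Transformer object] + [Versioned Trackable Optimizer]
  take Auditable:  [Auditable Taggable Walker Binder Resolver Ordered Emitter Printer Checker Transformer object] + [Trackable Binder Resolver Ordered Printer Transformer object] + [Optimizer Printer Transformer object] + [Trackable Optimizer]
  take Taggable:  [Taggable Walker Binder Resolver Ordered Emitter Printer Checker Transformer object] + [Trackable Binder Resolver Ordered Printer Transformer object] + [Optimizer Printer Transformer object] + [Trackable Optimizer]
  take Walker:  [Walker Binder Resolver Ordered Emitter Printer Checker Transformer object] + [Trackable Binder Resolver Ordered Printer Transformer object] + [Optimizer Printer Transformer object] + [Trackable Optimizer]
  take Trackable:  [Binder Resolver Ordered Emitter Printer Checker Transformer object] + [Trackable Binder Resolver Ordered Printer Transformer object] + [Optimizer Printer Transformer object] + [Trackable Optimizer]
  take Binder:  [Binder Resolver Ordered Emitter Printer Checker Transformer object] + [Binder Resolver Ordered Printer Transformer object] + [Optimizer Printer Transformer object] + [Optimizer]
  take Resolver:  [Resolver Ordered Emitter Printer Checker Transformer object] + [Resolver Ordered Printer Transformer object] + [Optimizer Printer Transformer object] + [Optimizer]
  take Ordered:  [Ordered Emitter Printer Checker Transformer object] + [Ordered Printer Transformer object] + [Optimizer Printer Transformer object] + [Optimizer]
  take Emitter:  [Emitter Printer Checker Transformer object] + [Printer Transformer object] + [Optimizer Printer Transformer object] + [Optimizer]
  take Optimizer:  [Printer Checker Transformer object] + [Printer Transformer object] + [Optimizer Printer Transformer object] + [Optimizer]
  take Printer:  [Printer Checker Transformer object] + [Printer Transformer object] + [Printer Transformer object]
  take Checker:  [Checker Transformer object] + [Transformer object] + [Transformer object]
  take Transformer:  [Transformer object] + [Transformer object] + [Transformer object]
  take object:  [object] + [object] + [object]

[Collector, Versioned, Auditable, Taggable, Walker, Trackable, Binder, Resolver, Ordered, Emitter, Optimizer, Printer, Checker, Transformer, object]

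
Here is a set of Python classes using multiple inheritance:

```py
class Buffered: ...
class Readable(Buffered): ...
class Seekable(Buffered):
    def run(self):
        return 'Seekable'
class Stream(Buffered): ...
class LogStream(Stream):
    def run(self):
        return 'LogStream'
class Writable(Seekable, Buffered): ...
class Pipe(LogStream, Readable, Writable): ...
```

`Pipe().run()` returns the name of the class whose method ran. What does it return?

LogStream

L[Pipe] = Pipe + merge(L[LogStream], L[Readable], L[Writable], [LogStream Readable Writable])
  take LogStream:  [LogStream Stream Buffered object] + [Readable Buffered object] + [Writable Seekable Buffered object] + [LogStream Readable Writable]
  take Stream:  [Stream Buffered object] + [Readable Buffered object] + [Writable Seekable Buffered object] + [Readable Writable]
  take Readable:  [Buffered object] + [Readable Buffered object] + [Writable Seekable Buffered object] + [Readable Writable]
  take Writable:  [Buffered object] + [Buffered object] + [Writable Seekable Buffered object] + [Writable]
  take Seekable:  [Buffered object] + [Buffered object] + [Seekable Buffered object]
  take Buffered:  [Buffered object] + [Buffered object] + [Buffered object]
  take object:  [object] + [object] + [object]
MRO: Pipe LogStream Stream Readable Writable Seekable Buffered object
run is defined in: LogStream, Seekable. First along the MRO is LogStream.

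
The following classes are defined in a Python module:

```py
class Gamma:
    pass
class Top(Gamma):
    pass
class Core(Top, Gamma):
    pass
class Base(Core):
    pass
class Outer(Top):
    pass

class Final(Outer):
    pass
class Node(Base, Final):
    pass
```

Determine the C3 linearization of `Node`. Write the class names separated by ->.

L[Node] = Node + merge(L[Base], L[Final], [Base Final])
  take Base:  [Base Core Top Gamma object] + [Final Outer Top Gamma object] + [Base Final]
  take Core:  [Core Top Gamma object] + [Final Outer Top Gamma object] + [Final]
  take Final:  [Top Gamma object] + [Final Outer Top Gamma object] + [Final]
  take Outer:  [Top Gamma object] + [Outer Top Gamma object]
  take Top:  [Top Gamma object] + [Top Gamma object]
  take Gamma:  [Gamma object] + [Gamma object]
  take object:  [object] + [object]

Node -> Base -> Core -> Final -> Outer -> Top -> Gamma -> object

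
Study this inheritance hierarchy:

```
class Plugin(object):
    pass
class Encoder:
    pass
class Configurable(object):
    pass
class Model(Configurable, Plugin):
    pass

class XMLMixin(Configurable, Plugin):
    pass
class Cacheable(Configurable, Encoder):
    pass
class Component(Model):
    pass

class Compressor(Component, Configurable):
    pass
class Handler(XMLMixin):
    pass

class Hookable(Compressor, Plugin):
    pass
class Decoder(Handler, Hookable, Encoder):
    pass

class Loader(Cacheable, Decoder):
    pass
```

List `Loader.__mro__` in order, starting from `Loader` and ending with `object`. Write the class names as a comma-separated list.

Loader, Cacheable, Decoder, Handler, XMLMixin, Hookable, Compressor, Component, Model, Configurable, Plugin, Encoder, object

L[Loader] = Loader + merge(L[Cacheable], L[Decoder], [Cacheable Decoder])
  take Cacheable:  [Cacheable Configurable Encoder object] + [Decoder Handler XMLMixin Hookable Compressor Component Model Configurable Plugin Encoder object] + [Cacheable Decoder]
  take Decoder:  [Configurable Encoder object] + [Decoder Handler XMLMixin Hookable Compressor Component Model Configurable Plugin Encoder object] + [Decoder]
  take Handler:  [Configurable Encoder object] + [Handler XMLMixin Hookable Compressor Component Model Configurable Plugin Encoder object]
  take XMLMixin:  [Configurable Encoder object] + [XMLMixin Hookable Compressor Component Model Configurable Plugin Encoder object]
  take Hookable:  [Configurable Encoder object] + [Hookable Compressor Component Model Configurable Plugin Encoder object]
  take Compressor:  [Configurable Encoder object] + [Compressor Component Model Configurable Plugin Encoder object]
  take Component:  [Configurable Encoder object] + [Component Model Configurable Plugin Encoder object]
  take Model:  [Configurable Encoder object] + [Model Configurable Plugin Encoder object]
  take Configurable:  [Configurable Encoder object] + [Configurable Plugin Encoder object]
  take Plugin:  [Encoder object] + [Plugin Encoder object]
  take Encoder:  [Encoder object] + [Encoder object]
  take object:  [object] + [object]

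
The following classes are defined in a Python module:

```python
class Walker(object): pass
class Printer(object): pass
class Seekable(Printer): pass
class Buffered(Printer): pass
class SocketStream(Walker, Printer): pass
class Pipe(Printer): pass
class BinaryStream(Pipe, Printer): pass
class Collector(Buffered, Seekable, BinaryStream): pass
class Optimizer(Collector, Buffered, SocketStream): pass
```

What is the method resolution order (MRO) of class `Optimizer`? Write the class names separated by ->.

L[Optimizer] = Optimizer + merge(L[Collector], L[Buffered], L[SocketStream], [Collector Buffered SocketStream])
  take Collector:  [Collector Buffered Seekable BinaryStream Pipe Printer object] + [Buffered Printer object] + [SocketStream Walker Printer object] + [Collector Buffered SocketStream]
  take Buffered:  [Buffered Seekable BinaryStream Pipe Printer object] + [Buffered Printer object] + [SocketStream Walker Printer object] + [Buffered SocketStream]
  take Seekable:  [Seekable BinaryStream Pipe Printer object] + [Printer object] + [SocketStream Walker Printer object] + [SocketStream]
  take BinaryStream:  [BinaryStream Pipe Printer object] + [Printer object] + [SocketStream Walker Printer object] + [SocketStream]
  take Pipe:  [Pipe Printer object] + [Printer object] + [SocketStream Walker Printer object] + [SocketStream]
  take SocketStream:  [Printer object] + [Printer object] + [SocketStream Walker Printer object] + [SocketStream]
  take Walker:  [Printer object] + [Printer object] + [Walker Printer object]
  take Printer:  [Printer object] + [Printer object] + [Printer object]
  take object:  [object] + [object] + [object]

Optimizer -> Collector -> Buffered -> Seekable -> BinaryStream -> Pipe -> SocketStream -> Walker -> Printer -> object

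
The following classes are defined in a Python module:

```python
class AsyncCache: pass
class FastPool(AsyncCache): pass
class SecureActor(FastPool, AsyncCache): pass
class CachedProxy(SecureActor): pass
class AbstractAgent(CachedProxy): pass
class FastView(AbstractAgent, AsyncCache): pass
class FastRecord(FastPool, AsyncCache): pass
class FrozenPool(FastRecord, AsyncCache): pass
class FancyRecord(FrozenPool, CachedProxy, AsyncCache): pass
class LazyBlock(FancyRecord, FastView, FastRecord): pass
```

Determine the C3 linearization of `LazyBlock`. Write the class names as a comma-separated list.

LazyBlock, FancyRecord, FrozenPool, FastView, FastRecord, AbstractAgent, CachedProxy, SecureActor, FastPool, AsyncCache, object

L[LazyBlock] = LazyBlock + merge(L[FancyRecord], L[FastView], L[FastRecord], [FancyRecord FastView FastRecord])
  take FancyRecord:  [FancyRecord FrozenPool FastRecord CachedProxy SecureActor FastPool AsyncCache object] + [FastView AbstractAgent CachedProxy SecureActor FastPool AsyncCache object] + [FastRecord FastPool AsyncCache object] + [FancyRecord FastView FastRecord]
  take FrozenPool:  [FrozenPool FastRecord CachedProxy SecureActor FastPool AsyncCache object] + [FastView AbstractAgent CachedProxy SecureActor FastPool AsyncCache object] + [FastRecord FastPool AsyncCache object] + [FastView FastRecord]
  take FastView:  [FastRecord CachedProxy SecureActor FastPool AsyncCache object] + [FastView AbstractAgent CachedProxy SecureActor FastPool AsyncCache object] + [FastRecord FastPool AsyncCache object] + [FastView FastRecord]
  take FastRecord:  [FastRecord CachedProxy SecureActor FastPool AsyncCache object] + [AbstractAgent CachedProxy SecureActor FastPool AsyncCache object] + [FastRecord FastPool AsyncCache object] + [FastRecord]
  take AbstractAgent:  [CachedProxy SecureActor FastPool AsyncCache object] + [AbstractAgent CachedProxy SecureActor FastPool AsyncCache object] + [FastPool AsyncCache object]
  take CachedProxy:  [CachedProxy SecureActor FastPool AsyncCache object] + [CachedProxy SecureActor FastPool AsyncCache object] + [FastPool AsyncCache object]
  take SecureActor:  [SecureActor FastPool AsyncCache object] + [SecureActor FastPool AsyncCache object] + [FastPool AsyncCache object]
  take FastPool:  [FastPool AsyncCache object] + [FastPool AsyncCache object] + [FastPool AsyncCache object]
  take AsyncCache:  [AsyncCache object] + [AsyncCache object] + [AsyncCache object]
  take object:  [object] + [object] + [object]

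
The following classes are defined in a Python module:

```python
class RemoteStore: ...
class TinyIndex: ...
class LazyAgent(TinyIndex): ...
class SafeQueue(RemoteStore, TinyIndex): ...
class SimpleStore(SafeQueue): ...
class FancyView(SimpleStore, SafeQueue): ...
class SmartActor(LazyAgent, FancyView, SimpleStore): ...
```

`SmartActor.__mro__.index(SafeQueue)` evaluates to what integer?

L[SmartActor] = SmartActor + merge(L[LazyAgent], L[FancyView], L[SimpleStore], [LazyAgent FancyView SimpleStore])
  take LazyAgent:  [LazyAgent TinyIndex object] + [FancyView SimpleStore SafeQueue RemoteStore TinyIndex object] + [SimpleStore SafeQueue RemoteStore TinyIndex object] + [LazyAgent FancyView SimpleStore]
  take FancyView:  [TinyIndex object] + [FancyView SimpleStore SafeQueue RemoteStore TinyIndex object] + [SimpleStore SafeQueue RemoteStore TinyIndex object] + [FancyView SimpleStore]
  take SimpleStore:  [TinyIndex object] + [SimpleStore SafeQueue RemoteStore TinyIndex object] + [SimpleStore SafeQueue RemoteStore TinyIndex object] + [SimpleStore]
  take SafeQueue:  [TinyIndex object] + [SafeQueue RemoteStore TinyIndex object] + [SafeQueue RemoteStore TinyIndex object]
  take RemoteStore:  [TinyIndex object] + [RemoteStore TinyIndex object] + [RemoteStore TinyIndex object]
  take TinyIndex:  [TinyIndex object] + [TinyIndex object] + [TinyIndex object]
  take object:  [object] + [object] + [object]
MRO: SmartActor LazyAgent FancyView SimpleStore SafeQueue RemoteStore TinyIndex object
SafeQueue sits at index 4.

4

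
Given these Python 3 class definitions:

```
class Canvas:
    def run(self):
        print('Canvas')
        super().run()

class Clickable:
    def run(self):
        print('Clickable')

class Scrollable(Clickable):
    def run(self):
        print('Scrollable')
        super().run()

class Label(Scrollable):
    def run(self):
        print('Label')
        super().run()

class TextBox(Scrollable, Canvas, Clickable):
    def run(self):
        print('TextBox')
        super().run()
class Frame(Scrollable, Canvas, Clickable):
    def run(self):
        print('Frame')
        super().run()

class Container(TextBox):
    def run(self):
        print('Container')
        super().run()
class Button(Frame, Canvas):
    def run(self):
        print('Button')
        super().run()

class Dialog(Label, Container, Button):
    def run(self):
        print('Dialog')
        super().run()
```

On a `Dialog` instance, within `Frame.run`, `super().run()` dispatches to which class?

L[Dialog] = Dialog + merge(L[Label], L[Container], L[Button], [Label Container Button])
  take Label:  [Label Scrollable Clickable object] + [Container TextBox Scrollable Canvas Clickable object] + [Button Frame Scrollable Canvas Clickable object] + [Label Container Button]
  take Container:  [Scrollable Clickable object] + [Container TextBox Scrollable Canvas Clickable object] + [Button Frame Scrollable Canvas Clickable object] + [Container Button]
  take TextBox:  [Scrollable Clickable object] + [TextBox Scrollable Canvas Clickable object] + [Button Frame Scrollable Canvas Clickable object] + [Button]
  take Button:  [Scrollable Clickable object] + [Scrollable Canvas Clickable object] + [Button Frame Scrollable Canvas Clickable object] + [Button]
  take Frame:  [Scrollable Clickable object] + [Scrollable Canvas Clickable object] + [Frame Scrollable Canvas Clickable object]
  take Scrollable:  [Scrollable Clickable object] + [Scrollable Canvas Clickable object] + [Scrollable Canvas Clickable object]
  take Canvas:  [Clickable object] + [Canvas Clickable object] + [Canvas Clickable object]
  take Clickable:  [Clickable object] + [Clickable object] + [Clickable object]
  take object:  [object] + [object] + [object]
MRO: Dialog Label Container TextBox Button Frame Scrollable Canvas Clickable object
super() in Frame.run on a Dialog instance goes to the class after Frame in Dialog's MRO: Scrollable.

Scrollable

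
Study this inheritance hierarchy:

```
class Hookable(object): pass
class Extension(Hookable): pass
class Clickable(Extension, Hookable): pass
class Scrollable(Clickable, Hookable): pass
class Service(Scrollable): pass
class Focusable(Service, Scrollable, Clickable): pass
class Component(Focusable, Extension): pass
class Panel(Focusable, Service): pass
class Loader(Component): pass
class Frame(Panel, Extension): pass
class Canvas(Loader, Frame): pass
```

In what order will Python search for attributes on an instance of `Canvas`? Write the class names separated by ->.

L[Canvas] = Canvas + merge(L[Loader], L[Frame], [Loader Frame])
  take Loader:  [Loader Component Focusable Service Scrollable Clickable Extension Hookable object] + [Frame Panel Focusable Service Scrollable Clickable Extension Hookable object] + [Loader Frame]
  take Component:  [Component Focusable Service Scrollable Clickable Extension Hookable object] + [Frame Panel Focusable Service Scrollable Clickable Extension Hookable object] + [Frame]
  take Frame:  [Focusable Service Scrollable Clickable Extension Hookable object] + [Frame Panel Focusable Service Scrollable Clickable Extension Hookable object] + [Frame]
  take Panel:  [Focusable Service Scrollable Clickable Extension Hookable object] + [Panel Focusable Service Scrollable Clickable Extension Hookable object]
  take Focusable:  [Focusable Service Scrollable Clickable Extension Hookable object] + [Focusable Service Scrollable Clickable Extension Hookable object]
  take Service:  [Service Scrollable Clickable Extension Hookable object] + [Service Scrollable Clickable Extension Hookable object]
  take Scrollable:  [Scrollable Clickable Extension Hookable object] + [Scrollable Clickable Extension Hookable object]
  take Clickable:  [Clickable Extension Hookable object] + [Clickable Extension Hookable object]
  take Extension:  [Extension Hookable object] + [Extension Hookable object]
  take Hookable:  [Hookable object] + [Hookable object]
  take object:  [object] + [object]

Canvas -> Loader -> Component -> Frame -> Panel -> Focusable -> Service -> Scrollable -> Clickable -> Extension -> Hookable -> object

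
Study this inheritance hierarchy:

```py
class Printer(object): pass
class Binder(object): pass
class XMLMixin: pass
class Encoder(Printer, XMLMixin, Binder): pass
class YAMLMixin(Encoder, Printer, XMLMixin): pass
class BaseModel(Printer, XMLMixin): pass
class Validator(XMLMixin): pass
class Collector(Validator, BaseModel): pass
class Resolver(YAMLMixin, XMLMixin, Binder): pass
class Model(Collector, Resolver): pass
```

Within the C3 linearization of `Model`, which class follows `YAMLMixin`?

L[Model] = Model + merge(L[Collector], L[Resolver], [Collector Resolver])
  take Collector:  [Collector Validator BaseModel Printer XMLMixin object] + [Resolver YAMLMixin Encoder Printer XMLMixin Binder object] + [Collector Resolver]
  take Validator:  [Validator BaseModel Printer XMLMixin object] + [Resolver YAMLMixin Encoder Printer XMLMixin Binder object] + [Resolver]
  take BaseModel:  [BaseModel Printer XMLMixin object] + [Resolver YAMLMixin Encoder Printer XMLMixin Binder object] + [Resolver]
  take Resolver:  [Printer XMLMixin object] + [Resolver YAMLMixin Encoder Printer XMLMixin Binder object] + [Resolver]
  take YAMLMixin:  [Printer XMLMixin object] + [YAMLMixin Encoder Printer XMLMixin Binder object]
  take Encoder:  [Printer XMLMixin object] + [Encoder Printer XMLMixin Binder object]
  take Printer:  [Printer XMLMixin object] + [Printer XMLMixin Binder object]
  take XMLMixin:  [XMLMixin object] + [XMLMixin Binder object]
  take Binder:  [object] + [Binder object]
  take object:  [object] + [object]
MRO: Model Collector Validator BaseModel Resolver YAMLMixin Encoder Printer XMLMixin Binder object
YAMLMixin is at position 5; next is Encoder.

Encoder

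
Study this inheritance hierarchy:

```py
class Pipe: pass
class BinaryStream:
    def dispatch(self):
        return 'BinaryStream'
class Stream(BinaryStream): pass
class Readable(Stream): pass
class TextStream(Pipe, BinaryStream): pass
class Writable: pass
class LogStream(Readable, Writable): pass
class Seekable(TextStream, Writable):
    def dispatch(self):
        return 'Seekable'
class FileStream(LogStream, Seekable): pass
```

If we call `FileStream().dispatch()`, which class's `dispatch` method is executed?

L[FileStream] = FileStream + merge(L[LogStream], L[Seekable], [LogStream Seekable])
  take LogStream:  [LogStream Readable Stream BinaryStream Writable object] + [Seekable TextStream Pipe BinaryStream Writable object] + [LogStream Seekable]
  take Readable:  [Readable Stream BinaryStream Writable object] + [Seekable TextStream Pipe BinaryStream Writable object] + [Seekable]
  take Stream:  [Stream BinaryStream Writable object] + [Seekable TextStream Pipe BinaryStream Writable object] + [Seekable]
  take Seekable:  [BinaryStream Writable object] + [Seekable TextStream Pipe BinaryStream Writable object] + [Seekable]
  take TextStream:  [BinaryStream Writable object] + [TextStream Pipe BinaryStream Writable object]
  take Pipe:  [BinaryStream Writable object] + [Pipe BinaryStream Writable object]
  take BinaryStream:  [BinaryStream Writable object] + [BinaryStream Writable object]
  take Writable:  [Writable object] + [Writable object]
  take object:  [object] + [object]
MRO: FileStream LogStream Readable Stream Seekable TextStream Pipe BinaryStream Writable object
dispatch is defined in: BinaryStream, Seekable. First along the MRO is Seekable.

Seekable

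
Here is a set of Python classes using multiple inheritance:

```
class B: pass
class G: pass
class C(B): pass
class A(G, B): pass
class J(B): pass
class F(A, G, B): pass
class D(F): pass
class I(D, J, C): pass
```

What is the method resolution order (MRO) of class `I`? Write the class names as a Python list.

L[I] = I + merge(L[D], L[J], L[C], [D J C])
  take D:  [D F A G B object] + [J B object] + [C B object] + [D J C]
  take F:  [F A G B object] + [J B object] + [C B object] + [J C]
  take A:  [A G B object] + [J B object] + [C B object] + [J C]
  take G:  [G B object] + [J B object] + [C B object] + [J C]
  take J:  [B object] + [J B object] + [C B object] + [J C]
  take C:  [B object] + [B object] + [C B object] + [C]
  take B:  [B object] + [B object] + [B object]
  take object:  [object] + [object] + [object]

[I, D, F, A, G, J, C, B, object]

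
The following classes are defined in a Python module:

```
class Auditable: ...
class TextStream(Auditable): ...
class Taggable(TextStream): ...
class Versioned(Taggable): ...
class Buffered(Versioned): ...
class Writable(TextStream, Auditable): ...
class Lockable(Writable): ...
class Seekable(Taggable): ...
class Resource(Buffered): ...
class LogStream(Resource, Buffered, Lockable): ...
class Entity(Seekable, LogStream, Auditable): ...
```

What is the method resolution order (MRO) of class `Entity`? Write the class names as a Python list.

[Entity, Seekable, LogStream, Resource, Buffered, Versioned, Taggable, Lockable, Writable, TextStream, Auditable, object]

L[Entity] = Entity + merge(L[Seekable], L[LogStream], L[Auditable], [Seekable LogStream Auditable])
  take Seekable:  [Seekable Taggable TextStream Auditable object] + [LogStream Resource Buffered Versioned Taggable Lockable Writable TextStream Auditable object] + [Auditable object] + [Seekable LogStream Auditable]
  take LogStream:  [Taggable TextStream Auditable object] + [LogStream Resource Buffered Versioned Taggable Lockable Writable TextStream Auditable object] + [Auditable object] + [LogStream Auditable]
  take Resource:  [Taggable TextStream Auditable object] + [Resource Buffered Versioned Taggable Lockable Writable TextStream Auditable object] + [Auditable object] + [Auditable]
  take Buffered:  [Taggable TextStream Auditable object] + [Buffered Versioned Taggable Lockable Writable TextStream Auditable object] + [Auditable object] + [Auditable]
  take Versioned:  [Taggable TextStream Auditable object] + [Versioned Taggable Lockable Writable TextStream Auditable object] + [Auditable object] + [Auditable]
  take Taggable:  [Taggable TextStream Auditable object] + [Taggable Lockable Writable TextStream Auditable object] + [Auditable object] + [Auditable]
  take Lockable:  [TextStream Auditable object] + [Lockable Writable TextStream Auditable object] + [Auditable object] + [Auditable]
  take Writable:  [TextStream Auditable object] + [Writable TextStream Auditable object] + [Auditable object] + [Auditable]
  take TextStream:  [TextStream Auditable object] + [TextStream Auditable object] + [Auditable object] + [Auditable]
  take Auditable:  [Auditable object] + [Auditable object] + [Auditable object] + [Auditable]
  take object:  [object] + [object] + [object]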